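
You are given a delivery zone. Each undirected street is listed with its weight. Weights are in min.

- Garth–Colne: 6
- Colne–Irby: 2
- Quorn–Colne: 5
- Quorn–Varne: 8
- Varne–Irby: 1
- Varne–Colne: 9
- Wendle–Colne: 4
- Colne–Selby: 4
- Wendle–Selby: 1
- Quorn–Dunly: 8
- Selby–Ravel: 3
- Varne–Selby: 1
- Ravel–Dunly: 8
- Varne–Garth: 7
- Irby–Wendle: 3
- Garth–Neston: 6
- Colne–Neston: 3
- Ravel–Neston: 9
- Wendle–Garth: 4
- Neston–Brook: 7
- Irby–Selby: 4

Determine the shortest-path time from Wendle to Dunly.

Running Dijkstra from Wendle:
Wendle: 0
Selby: 1  (via Wendle)
Varne: 2  (via Selby)
Irby: 3  (via Wendle)
Ravel: 4  (via Selby)
Colne: 4  (via Wendle)
Garth: 4  (via Wendle)
Neston: 7  (via Colne)
Quorn: 9  (via Colne)
Dunly: 12  (via Ravel)
Shortest route: Wendle–Selby–Ravel–Dunly = 12 min.

12 min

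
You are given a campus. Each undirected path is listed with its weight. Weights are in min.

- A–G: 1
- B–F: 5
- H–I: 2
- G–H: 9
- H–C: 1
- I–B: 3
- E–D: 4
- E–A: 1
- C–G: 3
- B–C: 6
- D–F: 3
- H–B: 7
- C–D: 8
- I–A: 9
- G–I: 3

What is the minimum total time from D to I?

9 min

Shortest distances from D:
D: 0
F: 3  (via D)
E: 4  (via D)
A: 5  (via E)
G: 6  (via A)
B: 8  (via F)
C: 8  (via D)
H: 9  (via C)
I: 9  (via G)
Shortest route: D → E → A → G → I = 9 min.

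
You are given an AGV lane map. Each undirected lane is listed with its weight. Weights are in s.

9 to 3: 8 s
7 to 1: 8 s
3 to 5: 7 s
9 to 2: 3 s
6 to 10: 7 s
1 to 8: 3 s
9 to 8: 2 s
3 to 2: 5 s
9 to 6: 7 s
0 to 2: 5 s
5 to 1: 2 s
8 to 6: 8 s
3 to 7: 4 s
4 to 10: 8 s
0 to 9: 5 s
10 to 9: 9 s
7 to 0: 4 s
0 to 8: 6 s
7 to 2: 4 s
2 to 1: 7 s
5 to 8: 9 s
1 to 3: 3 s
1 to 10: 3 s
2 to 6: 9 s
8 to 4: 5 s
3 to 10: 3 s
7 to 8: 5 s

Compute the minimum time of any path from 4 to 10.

Candidate routes:
4 - 8 - 1 - 10: 5+3+3 = 11
4 - 10: 8 = 8
4 - 8 - 1 - 3 - 10: 5+3+3+3 = 14
Cheapest is 4 - 10 at 8 s.

8 s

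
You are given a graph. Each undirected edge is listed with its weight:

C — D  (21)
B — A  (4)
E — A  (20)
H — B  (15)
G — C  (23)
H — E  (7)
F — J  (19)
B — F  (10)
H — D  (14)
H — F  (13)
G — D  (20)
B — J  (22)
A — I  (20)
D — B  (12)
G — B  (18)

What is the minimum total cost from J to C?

55

Settle nodes by increasing distance from J:
J: 0
F: 19  (via J)
B: 22  (via J)
A: 26  (via B)
H: 32  (via F)
D: 34  (via B)
E: 39  (via H)
G: 40  (via B)
I: 46  (via A)
C: 55  (via D)
Shortest route: J–B–D–C = 55.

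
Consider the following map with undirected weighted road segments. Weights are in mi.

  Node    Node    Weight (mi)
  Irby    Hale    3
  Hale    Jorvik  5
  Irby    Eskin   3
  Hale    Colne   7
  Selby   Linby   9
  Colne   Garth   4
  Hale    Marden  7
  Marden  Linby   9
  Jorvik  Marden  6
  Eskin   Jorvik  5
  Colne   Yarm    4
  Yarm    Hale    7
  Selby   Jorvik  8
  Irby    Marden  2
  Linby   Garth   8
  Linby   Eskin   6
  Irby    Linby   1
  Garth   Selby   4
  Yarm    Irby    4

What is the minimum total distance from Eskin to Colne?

11 mi

Enumerating some paths:
Eskin - Irby - Linby - Garth - Colne: 3+1+8+4 = 16
Eskin - Linby - Irby - Yarm - Colne: 6+1+4+4 = 15
Eskin - Irby - Yarm - Colne: 3+4+4 = 11
Eskin - Irby - Hale - Colne: 3+3+7 = 13
Cheapest is Eskin - Irby - Yarm - Colne at 11 mi.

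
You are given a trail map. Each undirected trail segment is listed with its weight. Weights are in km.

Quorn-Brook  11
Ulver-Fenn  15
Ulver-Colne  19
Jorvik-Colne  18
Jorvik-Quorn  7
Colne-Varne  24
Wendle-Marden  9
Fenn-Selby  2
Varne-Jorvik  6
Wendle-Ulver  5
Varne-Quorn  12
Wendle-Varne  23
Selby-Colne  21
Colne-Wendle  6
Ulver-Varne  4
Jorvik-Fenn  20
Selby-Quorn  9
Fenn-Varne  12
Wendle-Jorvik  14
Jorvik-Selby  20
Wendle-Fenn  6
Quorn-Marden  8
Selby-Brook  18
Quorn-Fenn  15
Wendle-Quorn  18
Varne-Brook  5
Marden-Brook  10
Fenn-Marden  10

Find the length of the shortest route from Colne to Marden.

Enumerating some paths:
Colne - Wendle - Marden: 6+9 = 15
Colne - Wendle - Fenn - Marden: 6+6+10 = 22
The minimum is 15 km via Colne - Wendle - Marden.

15 km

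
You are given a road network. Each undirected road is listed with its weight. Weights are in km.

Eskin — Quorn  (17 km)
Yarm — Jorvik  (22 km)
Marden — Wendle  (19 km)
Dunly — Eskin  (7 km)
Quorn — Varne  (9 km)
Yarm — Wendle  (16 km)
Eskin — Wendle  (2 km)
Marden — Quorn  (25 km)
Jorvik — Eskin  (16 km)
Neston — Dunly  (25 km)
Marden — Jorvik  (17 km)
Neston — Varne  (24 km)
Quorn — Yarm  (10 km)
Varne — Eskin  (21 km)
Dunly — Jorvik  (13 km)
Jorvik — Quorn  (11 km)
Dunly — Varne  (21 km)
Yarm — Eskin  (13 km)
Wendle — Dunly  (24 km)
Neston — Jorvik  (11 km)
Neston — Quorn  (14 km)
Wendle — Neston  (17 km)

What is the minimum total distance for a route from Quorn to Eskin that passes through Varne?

Best Quorn to Varne: Quorn–Varne costing 9
Best Varne to Eskin: Varne–Eskin costing 21
Total via Varne: 9 + 21 = 30 km.

30 km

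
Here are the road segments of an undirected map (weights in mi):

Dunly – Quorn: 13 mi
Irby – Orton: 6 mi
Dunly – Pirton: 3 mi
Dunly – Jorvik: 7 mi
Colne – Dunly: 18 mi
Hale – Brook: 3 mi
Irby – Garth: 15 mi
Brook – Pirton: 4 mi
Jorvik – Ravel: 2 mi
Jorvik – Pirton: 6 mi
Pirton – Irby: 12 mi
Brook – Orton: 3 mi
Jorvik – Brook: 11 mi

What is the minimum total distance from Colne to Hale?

Shortest distances from Colne:
Colne: 0
Dunly: 18  (via Colne)
Pirton: 21  (via Dunly)
Brook: 25  (via Pirton)
Jorvik: 25  (via Dunly)
Ravel: 27  (via Jorvik)
Hale: 28  (via Brook)
Shortest route: Colne–Dunly–Pirton–Brook–Hale = 28 mi.

28 mi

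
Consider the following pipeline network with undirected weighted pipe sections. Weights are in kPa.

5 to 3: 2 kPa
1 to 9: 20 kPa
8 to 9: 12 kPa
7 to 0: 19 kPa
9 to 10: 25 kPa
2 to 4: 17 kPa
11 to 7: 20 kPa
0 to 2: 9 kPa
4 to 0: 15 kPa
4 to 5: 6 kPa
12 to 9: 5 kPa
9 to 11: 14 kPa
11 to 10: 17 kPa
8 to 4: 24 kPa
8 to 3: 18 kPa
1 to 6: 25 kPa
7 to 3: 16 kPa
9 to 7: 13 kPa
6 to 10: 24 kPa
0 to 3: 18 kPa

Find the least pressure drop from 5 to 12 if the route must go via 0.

57 kPa

Shortest 5→0: 5 → 3 → 0 = 20
Shortest 0→12: 0 → 7 → 9 → 12 = 37
Total via 0: 20 + 37 = 57 kPa.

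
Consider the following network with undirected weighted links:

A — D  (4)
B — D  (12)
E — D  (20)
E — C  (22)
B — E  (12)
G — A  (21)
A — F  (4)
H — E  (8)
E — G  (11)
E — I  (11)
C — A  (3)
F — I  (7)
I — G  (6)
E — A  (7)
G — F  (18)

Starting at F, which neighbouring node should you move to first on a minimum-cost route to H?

A

Enumerating some paths:
F - A - E - H: 4+7+8 = 19
F - I - E - H: 7+11+8 = 26
Cheapest is F - A - E - H at 19.
So from F the first move is to A.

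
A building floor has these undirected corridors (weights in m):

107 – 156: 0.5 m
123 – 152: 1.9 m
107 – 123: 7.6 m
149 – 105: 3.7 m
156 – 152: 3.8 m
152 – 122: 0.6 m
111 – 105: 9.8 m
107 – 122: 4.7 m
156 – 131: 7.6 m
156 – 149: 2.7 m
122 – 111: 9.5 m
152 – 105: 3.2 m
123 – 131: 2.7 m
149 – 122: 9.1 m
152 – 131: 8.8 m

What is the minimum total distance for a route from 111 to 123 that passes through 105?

Best 111 to 105: 111–105 costing 9.8
Best 105 to 123: 105–152–123 costing 5.1
Total via 105: 9.8 + 5.1 = 14.9 m.

14.9 m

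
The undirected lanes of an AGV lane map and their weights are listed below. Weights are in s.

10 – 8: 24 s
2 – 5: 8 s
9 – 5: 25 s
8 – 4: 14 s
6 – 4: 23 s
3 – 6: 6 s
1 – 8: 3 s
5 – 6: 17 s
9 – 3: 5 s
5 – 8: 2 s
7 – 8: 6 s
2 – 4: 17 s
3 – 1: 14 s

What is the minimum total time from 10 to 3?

Candidate routes:
10 - 8 - 5 - 6 - 3: 24+2+17+6 = 49
10 - 8 - 1 - 3: 24+3+14 = 41
The minimum is 41 s via 10 - 8 - 1 - 3.

41 s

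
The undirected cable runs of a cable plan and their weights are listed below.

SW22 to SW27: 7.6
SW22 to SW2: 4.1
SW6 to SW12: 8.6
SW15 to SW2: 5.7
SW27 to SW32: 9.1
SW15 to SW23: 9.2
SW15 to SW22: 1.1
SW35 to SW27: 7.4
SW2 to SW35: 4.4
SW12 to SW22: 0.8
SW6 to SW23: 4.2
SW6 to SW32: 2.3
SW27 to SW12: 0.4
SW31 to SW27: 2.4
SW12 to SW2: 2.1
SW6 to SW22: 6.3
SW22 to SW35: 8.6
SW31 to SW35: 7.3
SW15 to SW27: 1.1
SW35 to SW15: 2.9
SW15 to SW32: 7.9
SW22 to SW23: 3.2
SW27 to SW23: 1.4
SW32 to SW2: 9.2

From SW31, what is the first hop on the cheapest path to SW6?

SW27

Enumerating some paths:
SW31–SW27–SW12–SW22–SW6: 2.4+0.4+0.8+6.3 = 9.9
SW31–SW27–SW12–SW22–SW23–SW6: 2.4+0.4+0.8+3.2+4.2 = 11
SW31–SW27–SW23–SW6: 2.4+1.4+4.2 = 8
SW31–SW27–SW15–SW22–SW6: 2.4+1.1+1.1+6.3 = 10.9
Cheapest is SW31–SW27–SW23–SW6 at 8.
So from SW31 the first move is to SW27.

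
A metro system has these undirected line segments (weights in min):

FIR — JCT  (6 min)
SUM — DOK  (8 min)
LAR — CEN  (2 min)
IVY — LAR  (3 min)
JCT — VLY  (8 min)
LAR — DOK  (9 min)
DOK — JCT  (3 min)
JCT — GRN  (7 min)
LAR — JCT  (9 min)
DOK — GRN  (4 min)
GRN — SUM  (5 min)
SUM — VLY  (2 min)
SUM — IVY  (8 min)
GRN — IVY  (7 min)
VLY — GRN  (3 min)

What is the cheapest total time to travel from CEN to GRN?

Compare a few routes:
CEN → LAR → IVY → SUM → GRN: 2+3+8+5 = 18
CEN → LAR → DOK → GRN: 2+9+4 = 15
CEN → LAR → IVY → SUM → VLY → GRN: 2+3+8+2+3 = 18
CEN → LAR → IVY → GRN: 2+3+7 = 12
The minimum is 12 min via CEN → LAR → IVY → GRN.

12 min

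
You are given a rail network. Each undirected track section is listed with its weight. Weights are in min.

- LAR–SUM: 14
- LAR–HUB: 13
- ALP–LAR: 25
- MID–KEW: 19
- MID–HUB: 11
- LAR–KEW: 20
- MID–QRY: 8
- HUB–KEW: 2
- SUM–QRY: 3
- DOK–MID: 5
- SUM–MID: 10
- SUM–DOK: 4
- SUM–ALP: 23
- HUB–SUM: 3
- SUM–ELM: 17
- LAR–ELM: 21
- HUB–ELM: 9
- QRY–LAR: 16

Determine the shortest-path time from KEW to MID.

13 min

Running Dijkstra from KEW:
KEW: 0
HUB: 2  (via KEW)
SUM: 5  (via HUB)
QRY: 8  (via SUM)
DOK: 9  (via SUM)
ELM: 11  (via HUB)
MID: 13  (via HUB)
Shortest route: KEW–HUB–MID = 13 min.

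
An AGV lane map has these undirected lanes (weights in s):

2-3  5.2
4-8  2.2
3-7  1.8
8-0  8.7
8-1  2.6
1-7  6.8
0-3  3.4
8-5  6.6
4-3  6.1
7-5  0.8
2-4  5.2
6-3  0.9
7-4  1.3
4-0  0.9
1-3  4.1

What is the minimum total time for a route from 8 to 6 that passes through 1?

7.6 s

Shortest 8→1: 8–1 = 2.6
Shortest 1→6: 1–3–6 = 5
Total via 1: 2.6 + 5 = 7.6 s.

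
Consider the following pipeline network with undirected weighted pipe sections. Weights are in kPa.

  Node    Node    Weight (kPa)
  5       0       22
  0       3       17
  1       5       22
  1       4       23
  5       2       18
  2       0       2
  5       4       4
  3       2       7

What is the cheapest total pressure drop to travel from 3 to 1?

47 kPa

Running Dijkstra from 3:
3: 0
2: 7  (via 3)
0: 9  (via 2)
5: 25  (via 2)
4: 29  (via 5)
1: 47  (via 5)
Shortest route: 3 → 2 → 5 → 1 = 47 kPa.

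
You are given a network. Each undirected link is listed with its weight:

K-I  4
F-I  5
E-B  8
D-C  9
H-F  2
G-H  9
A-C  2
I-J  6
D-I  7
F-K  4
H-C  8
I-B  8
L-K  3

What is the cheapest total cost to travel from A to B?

Candidate routes:
A - C - H - F - I - B: 2+8+2+5+8 = 25
A - C - D - I - B: 2+9+7+8 = 26
Cheapest is A - C - H - F - I - B at 25.

25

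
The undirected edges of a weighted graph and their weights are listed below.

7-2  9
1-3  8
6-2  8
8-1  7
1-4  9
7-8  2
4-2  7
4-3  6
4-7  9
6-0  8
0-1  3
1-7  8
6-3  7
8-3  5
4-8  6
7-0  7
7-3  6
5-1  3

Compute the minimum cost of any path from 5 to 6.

Candidate routes:
5 → 1 → 7 → 3 → 6: 3+8+6+7 = 24
5 → 1 → 0 → 6: 3+3+8 = 14
5 → 1 → 3 → 6: 3+8+7 = 18
5 → 1 → 8 → 3 → 6: 3+7+5+7 = 22
Cheapest is 5 → 1 → 0 → 6 at 14.

14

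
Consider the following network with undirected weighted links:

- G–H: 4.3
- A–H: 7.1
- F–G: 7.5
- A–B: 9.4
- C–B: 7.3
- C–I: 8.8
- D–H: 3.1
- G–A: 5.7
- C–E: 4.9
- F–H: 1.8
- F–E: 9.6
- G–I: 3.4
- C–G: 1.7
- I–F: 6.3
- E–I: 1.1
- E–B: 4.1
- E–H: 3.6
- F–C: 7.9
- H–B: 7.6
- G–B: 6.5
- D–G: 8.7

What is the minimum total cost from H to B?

Enumerating some paths:
H → G → I → E → B: 4.3+3.4+1.1+4.1 = 12.9
H → E → B: 3.6+4.1 = 7.7
H → B: 7.6 = 7.6
H → G → B: 4.3+6.5 = 10.8
Cheapest is H → B at 7.6.

7.6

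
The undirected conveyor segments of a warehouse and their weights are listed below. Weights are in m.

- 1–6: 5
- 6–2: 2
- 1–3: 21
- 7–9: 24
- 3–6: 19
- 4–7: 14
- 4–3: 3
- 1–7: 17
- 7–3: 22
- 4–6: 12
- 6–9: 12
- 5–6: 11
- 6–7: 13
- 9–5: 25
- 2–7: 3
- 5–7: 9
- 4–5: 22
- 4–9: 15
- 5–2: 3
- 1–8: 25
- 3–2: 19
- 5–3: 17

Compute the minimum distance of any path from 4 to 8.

42 m

Shortest distances from 4:
4: 0
3: 3  (via 4)
6: 12  (via 4)
2: 14  (via 6)
7: 14  (via 4)
9: 15  (via 4)
1: 17  (via 6)
5: 17  (via 2)
8: 42  (via 1)
Shortest route: 4–6–1–8 = 42 m.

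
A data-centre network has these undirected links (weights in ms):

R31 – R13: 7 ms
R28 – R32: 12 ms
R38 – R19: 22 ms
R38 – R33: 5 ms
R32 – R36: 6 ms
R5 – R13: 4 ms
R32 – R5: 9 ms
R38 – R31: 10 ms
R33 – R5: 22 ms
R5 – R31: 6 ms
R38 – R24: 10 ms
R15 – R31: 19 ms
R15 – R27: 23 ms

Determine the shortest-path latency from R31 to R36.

Candidate routes:
R31 - R38 - R33 - R5 - R32 - R36: 10+5+22+9+6 = 52
R31 - R5 - R32 - R36: 6+9+6 = 21
R31 - R13 - R5 - R32 - R36: 7+4+9+6 = 26
Cheapest is R31 - R5 - R32 - R36 at 21 ms.

21 ms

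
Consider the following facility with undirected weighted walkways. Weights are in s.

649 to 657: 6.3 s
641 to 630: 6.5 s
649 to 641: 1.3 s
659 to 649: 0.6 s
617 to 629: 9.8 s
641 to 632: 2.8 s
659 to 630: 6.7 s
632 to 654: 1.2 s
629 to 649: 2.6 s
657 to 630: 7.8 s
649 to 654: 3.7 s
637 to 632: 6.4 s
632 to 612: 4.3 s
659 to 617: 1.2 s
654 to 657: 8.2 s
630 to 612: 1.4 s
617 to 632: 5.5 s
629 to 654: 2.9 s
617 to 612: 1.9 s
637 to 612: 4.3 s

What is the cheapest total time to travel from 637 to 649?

8 s

Shortest distances from 637:
637: 0
612: 4.3  (via 637)
630: 5.7  (via 612)
617: 6.2  (via 612)
632: 6.4  (via 637)
659: 7.4  (via 617)
654: 7.6  (via 632)
649: 8  (via 659)
Shortest route: 637–612–617–659–649 = 8 s.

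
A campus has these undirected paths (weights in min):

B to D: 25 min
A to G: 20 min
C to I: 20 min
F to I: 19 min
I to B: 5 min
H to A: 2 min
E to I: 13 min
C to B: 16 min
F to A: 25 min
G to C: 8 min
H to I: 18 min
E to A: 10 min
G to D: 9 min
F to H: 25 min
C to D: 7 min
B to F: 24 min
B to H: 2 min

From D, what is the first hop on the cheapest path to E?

C

Compare a few routes:
D–C–B–H–A–E: 7+16+2+2+10 = 37
D–B–H–A–E: 25+2+2+10 = 39
The minimum is 37 min via D–C–B–H–A–E.
So from D the first move is to C.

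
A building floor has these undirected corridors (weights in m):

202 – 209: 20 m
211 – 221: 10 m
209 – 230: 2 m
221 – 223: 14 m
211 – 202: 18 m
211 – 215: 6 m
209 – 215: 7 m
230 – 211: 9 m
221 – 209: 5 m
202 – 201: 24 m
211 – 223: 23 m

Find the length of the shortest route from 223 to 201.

63 m

Enumerating some paths:
223 - 211 - 202 - 201: 23+18+24 = 65
223 - 221 - 209 - 202 - 201: 14+5+20+24 = 63
The minimum is 63 m via 223 - 221 - 209 - 202 - 201.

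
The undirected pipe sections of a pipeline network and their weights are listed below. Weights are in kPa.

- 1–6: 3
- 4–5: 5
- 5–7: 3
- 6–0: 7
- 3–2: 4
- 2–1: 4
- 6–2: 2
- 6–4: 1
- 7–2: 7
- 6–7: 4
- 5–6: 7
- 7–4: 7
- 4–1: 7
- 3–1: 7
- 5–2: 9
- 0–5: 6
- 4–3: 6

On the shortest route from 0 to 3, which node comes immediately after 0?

Compare a few routes:
0 → 6 → 1 → 3: 7+3+7 = 17
0 → 6 → 2 → 3: 7+2+4 = 13
0 → 5 → 4 → 3: 6+5+6 = 17
0 → 6 → 4 → 3: 7+1+6 = 14
The minimum is 13 kPa via 0 → 6 → 2 → 3.
So from 0 the first move is to 6.

6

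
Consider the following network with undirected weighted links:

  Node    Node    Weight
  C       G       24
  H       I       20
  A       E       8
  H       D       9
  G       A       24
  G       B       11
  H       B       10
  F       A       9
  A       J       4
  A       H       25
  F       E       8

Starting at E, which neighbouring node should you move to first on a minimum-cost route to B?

A

Compare a few routes:
E - A - G - B: 8+24+11 = 43
E - F - A - H - B: 8+9+25+10 = 52
E - F - A - G - B: 8+9+24+11 = 52
Cheapest is E - A - G - B at 43.
So from E the first move is to A.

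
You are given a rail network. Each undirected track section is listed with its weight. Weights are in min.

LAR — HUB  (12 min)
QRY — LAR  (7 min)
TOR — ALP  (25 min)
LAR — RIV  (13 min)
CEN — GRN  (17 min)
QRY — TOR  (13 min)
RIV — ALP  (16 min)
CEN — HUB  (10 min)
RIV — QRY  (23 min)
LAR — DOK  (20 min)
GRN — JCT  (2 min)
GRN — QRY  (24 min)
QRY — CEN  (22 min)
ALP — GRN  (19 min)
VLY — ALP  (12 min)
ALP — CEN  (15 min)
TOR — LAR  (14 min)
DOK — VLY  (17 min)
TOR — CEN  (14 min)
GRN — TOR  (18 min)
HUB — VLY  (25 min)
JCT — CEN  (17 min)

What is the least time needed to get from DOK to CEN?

42 min

Candidate routes:
DOK → LAR → TOR → CEN: 20+14+14 = 48
DOK → LAR → QRY → CEN: 20+7+22 = 49
DOK → LAR → HUB → CEN: 20+12+10 = 42
DOK → VLY → ALP → CEN: 17+12+15 = 44
The minimum is 42 min via DOK → LAR → HUB → CEN.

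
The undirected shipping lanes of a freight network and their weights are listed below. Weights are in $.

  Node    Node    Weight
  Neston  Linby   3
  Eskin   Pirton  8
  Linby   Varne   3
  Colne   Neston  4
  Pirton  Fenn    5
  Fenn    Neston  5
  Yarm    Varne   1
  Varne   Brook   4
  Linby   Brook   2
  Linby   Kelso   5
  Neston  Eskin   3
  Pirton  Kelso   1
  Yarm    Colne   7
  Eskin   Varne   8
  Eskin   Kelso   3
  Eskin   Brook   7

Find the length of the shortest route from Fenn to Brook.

Enumerating some paths:
Fenn → Neston → Linby → Brook: 5+3+2 = 10
Fenn → Pirton → Kelso → Linby → Brook: 5+1+5+2 = 13
Fenn → Neston → Linby → Varne → Brook: 5+3+3+4 = 15
Cheapest is Fenn → Neston → Linby → Brook at $10.

$10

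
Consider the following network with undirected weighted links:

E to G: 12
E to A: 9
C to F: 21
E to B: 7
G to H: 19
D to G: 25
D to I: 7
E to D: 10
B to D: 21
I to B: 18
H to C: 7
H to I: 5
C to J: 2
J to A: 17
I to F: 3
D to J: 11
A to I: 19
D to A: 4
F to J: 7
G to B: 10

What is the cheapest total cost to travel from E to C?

23

Shortest distances from E:
E: 0
B: 7  (via E)
A: 9  (via E)
D: 10  (via E)
G: 12  (via E)
I: 17  (via D)
F: 20  (via I)
J: 21  (via D)
H: 22  (via I)
C: 23  (via J)
Shortest route: E–D–J–C = 23.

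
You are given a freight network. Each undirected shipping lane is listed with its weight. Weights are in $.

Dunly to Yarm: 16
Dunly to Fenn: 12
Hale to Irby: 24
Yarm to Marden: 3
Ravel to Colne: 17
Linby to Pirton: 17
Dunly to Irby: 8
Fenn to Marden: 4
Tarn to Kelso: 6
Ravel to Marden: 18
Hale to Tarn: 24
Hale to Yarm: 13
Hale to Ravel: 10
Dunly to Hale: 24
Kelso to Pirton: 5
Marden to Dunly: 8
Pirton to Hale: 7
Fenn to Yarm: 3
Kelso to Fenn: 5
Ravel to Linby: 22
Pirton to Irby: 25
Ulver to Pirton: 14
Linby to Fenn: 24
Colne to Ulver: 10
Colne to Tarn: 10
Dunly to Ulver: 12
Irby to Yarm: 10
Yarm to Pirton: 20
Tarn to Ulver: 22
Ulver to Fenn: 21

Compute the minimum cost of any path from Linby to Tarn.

$28

Settle nodes by increasing distance from Linby:
Linby: 0
Pirton: 17  (via Linby)
Ravel: 22  (via Linby)
Kelso: 22  (via Pirton)
Fenn: 24  (via Linby)
Hale: 24  (via Pirton)
Yarm: 27  (via Fenn)
Marden: 28  (via Fenn)
Tarn: 28  (via Kelso)
Shortest route: Linby–Pirton–Kelso–Tarn = $28.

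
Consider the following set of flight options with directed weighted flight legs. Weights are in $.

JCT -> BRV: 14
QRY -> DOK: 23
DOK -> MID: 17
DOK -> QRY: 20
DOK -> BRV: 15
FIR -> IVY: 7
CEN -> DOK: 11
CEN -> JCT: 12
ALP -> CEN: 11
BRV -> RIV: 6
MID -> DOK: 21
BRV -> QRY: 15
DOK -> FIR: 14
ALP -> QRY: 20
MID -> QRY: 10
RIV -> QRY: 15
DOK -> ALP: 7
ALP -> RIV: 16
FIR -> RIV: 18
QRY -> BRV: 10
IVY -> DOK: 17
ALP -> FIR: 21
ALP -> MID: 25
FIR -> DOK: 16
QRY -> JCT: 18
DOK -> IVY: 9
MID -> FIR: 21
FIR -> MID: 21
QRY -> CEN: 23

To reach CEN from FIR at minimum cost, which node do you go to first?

DOK

Compare a few routes:
FIR → DOK → ALP → CEN: 16+7+11 = 34
FIR → IVY → DOK → ALP → CEN: 7+17+7+11 = 42
The minimum is $34 via FIR → DOK → ALP → CEN.
So from FIR the first move is to DOK.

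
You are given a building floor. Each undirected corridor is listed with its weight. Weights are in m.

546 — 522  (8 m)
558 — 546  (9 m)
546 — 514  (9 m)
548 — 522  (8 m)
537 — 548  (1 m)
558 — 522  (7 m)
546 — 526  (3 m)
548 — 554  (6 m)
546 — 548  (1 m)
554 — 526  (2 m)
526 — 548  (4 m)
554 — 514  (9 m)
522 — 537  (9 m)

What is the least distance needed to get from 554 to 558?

Running Dijkstra from 554:
554: 0
526: 2  (via 554)
546: 5  (via 526)
548: 6  (via 554)
537: 7  (via 548)
514: 9  (via 554)
522: 13  (via 546)
558: 14  (via 546)
Shortest route: 554–526–546–558 = 14 m.

14 m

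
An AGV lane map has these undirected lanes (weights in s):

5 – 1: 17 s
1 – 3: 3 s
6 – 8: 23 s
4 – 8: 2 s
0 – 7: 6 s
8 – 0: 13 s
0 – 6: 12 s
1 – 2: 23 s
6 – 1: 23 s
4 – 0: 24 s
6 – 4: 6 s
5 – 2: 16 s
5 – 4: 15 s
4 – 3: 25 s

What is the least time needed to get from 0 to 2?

Shortest distances from 0:
0: 0
7: 6  (via 0)
6: 12  (via 0)
8: 13  (via 0)
4: 15  (via 8)
5: 30  (via 4)
1: 35  (via 6)
3: 38  (via 1)
2: 46  (via 5)
Shortest route: 0 → 8 → 4 → 5 → 2 = 46 s.

46 s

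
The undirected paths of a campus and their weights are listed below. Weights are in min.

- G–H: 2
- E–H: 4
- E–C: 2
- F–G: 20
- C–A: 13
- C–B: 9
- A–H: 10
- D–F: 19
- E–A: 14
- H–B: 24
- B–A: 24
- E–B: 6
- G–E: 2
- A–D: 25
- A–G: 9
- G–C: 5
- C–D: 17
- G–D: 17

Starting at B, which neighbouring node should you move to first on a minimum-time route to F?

Candidate routes:
B - E - G - F: 6+2+20 = 28
B - E - H - G - F: 6+4+2+20 = 32
The minimum is 28 min via B - E - G - F.
So from B the first move is to E.

E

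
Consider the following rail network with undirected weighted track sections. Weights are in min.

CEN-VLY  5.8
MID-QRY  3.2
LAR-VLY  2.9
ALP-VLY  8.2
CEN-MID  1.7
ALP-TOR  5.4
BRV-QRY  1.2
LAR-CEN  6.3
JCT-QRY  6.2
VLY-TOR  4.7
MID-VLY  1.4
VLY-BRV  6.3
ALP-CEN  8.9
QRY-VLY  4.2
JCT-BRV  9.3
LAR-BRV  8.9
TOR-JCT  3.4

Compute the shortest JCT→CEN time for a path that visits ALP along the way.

17.7 min

Shortest JCT→ALP: JCT → TOR → ALP = 8.8
Shortest ALP→CEN: ALP → CEN = 8.9
Total via ALP: 8.8 + 8.9 = 17.7 min.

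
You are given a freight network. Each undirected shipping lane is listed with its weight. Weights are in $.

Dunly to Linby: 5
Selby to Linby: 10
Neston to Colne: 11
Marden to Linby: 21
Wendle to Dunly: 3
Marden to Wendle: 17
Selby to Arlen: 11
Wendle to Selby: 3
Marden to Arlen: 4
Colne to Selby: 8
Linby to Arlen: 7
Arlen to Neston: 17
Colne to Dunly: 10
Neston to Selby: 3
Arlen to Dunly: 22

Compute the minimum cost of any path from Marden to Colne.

$23

Running Dijkstra from Marden:
Marden: 0
Arlen: 4  (via Marden)
Linby: 11  (via Arlen)
Selby: 15  (via Arlen)
Dunly: 16  (via Linby)
Wendle: 17  (via Marden)
Neston: 18  (via Selby)
Colne: 23  (via Selby)
Shortest route: Marden–Arlen–Selby–Colne = $23.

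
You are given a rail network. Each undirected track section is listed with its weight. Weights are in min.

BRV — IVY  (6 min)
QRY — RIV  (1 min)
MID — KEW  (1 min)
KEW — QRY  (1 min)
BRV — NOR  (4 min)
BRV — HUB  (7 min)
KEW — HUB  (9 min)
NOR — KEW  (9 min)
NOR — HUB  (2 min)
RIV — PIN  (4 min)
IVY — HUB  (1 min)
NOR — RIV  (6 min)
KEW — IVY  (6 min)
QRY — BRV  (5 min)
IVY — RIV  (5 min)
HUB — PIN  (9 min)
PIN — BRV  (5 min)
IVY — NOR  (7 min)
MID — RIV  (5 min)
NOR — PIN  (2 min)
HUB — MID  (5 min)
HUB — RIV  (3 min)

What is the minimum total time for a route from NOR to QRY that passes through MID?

Best NOR to MID: NOR → HUB → MID costing 7
Best MID to QRY: MID → KEW → QRY costing 2
Total via MID: 7 + 2 = 9 min.

9 min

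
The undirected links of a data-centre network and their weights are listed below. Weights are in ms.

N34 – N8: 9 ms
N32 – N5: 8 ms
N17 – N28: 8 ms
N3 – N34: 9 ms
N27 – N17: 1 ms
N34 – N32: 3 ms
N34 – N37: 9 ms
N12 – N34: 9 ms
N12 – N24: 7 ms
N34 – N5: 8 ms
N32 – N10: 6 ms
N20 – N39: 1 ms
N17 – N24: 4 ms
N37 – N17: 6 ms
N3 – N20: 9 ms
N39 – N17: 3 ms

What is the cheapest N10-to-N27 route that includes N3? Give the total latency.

Best N10 to N3: N10 → N32 → N34 → N3 costing 18
Best N3 to N27: N3 → N20 → N39 → N17 → N27 costing 14
Total via N3: 18 + 14 = 32 ms.

32 ms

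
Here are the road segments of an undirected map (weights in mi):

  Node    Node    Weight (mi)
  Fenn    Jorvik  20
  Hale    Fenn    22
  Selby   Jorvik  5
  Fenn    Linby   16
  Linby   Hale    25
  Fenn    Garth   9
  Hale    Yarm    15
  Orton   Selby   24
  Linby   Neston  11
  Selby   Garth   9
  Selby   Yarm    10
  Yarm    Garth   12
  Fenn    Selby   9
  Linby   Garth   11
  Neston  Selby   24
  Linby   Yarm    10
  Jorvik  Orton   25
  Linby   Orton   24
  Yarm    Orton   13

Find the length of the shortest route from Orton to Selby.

23 mi

Shortest distances from Orton:
Orton: 0
Yarm: 13  (via Orton)
Selby: 23  (via Yarm)
Shortest route: Orton–Yarm–Selby = 23 mi.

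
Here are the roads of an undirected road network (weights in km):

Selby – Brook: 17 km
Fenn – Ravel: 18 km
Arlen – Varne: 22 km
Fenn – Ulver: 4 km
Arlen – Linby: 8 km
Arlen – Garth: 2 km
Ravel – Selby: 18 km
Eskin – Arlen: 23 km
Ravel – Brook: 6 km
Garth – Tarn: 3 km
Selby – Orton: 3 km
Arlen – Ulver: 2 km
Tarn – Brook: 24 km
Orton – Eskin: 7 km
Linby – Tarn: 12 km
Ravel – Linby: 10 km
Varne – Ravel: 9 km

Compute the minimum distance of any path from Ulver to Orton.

32 km

Shortest distances from Ulver:
Ulver: 0
Arlen: 2  (via Ulver)
Fenn: 4  (via Ulver)
Garth: 4  (via Arlen)
Tarn: 7  (via Garth)
Linby: 10  (via Arlen)
Ravel: 20  (via Linby)
Varne: 24  (via Arlen)
Eskin: 25  (via Arlen)
Brook: 26  (via Ravel)
Orton: 32  (via Eskin)
Shortest route: Ulver–Arlen–Eskin–Orton = 32 km.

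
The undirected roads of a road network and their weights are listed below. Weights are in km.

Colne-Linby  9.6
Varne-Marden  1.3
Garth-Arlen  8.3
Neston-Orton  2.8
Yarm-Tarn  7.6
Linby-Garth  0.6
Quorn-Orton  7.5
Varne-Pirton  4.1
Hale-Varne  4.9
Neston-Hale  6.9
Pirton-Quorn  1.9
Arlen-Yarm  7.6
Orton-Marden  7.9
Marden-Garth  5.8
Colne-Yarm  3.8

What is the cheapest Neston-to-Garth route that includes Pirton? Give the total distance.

Shortest Neston→Pirton: Neston → Orton → Quorn → Pirton = 12.2
Shortest Pirton→Garth: Pirton → Varne → Marden → Garth = 11.2
Total via Pirton: 12.2 + 11.2 = 23.4 km.

23.4 km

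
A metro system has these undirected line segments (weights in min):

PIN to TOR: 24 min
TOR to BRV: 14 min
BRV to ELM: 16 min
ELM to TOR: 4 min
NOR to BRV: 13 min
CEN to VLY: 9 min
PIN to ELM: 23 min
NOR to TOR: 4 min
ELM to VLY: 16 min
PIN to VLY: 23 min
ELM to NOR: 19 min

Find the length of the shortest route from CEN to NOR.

33 min

Candidate routes:
CEN → VLY → ELM → TOR → NOR: 9+16+4+4 = 33
CEN → VLY → ELM → NOR: 9+16+19 = 44
Cheapest is CEN → VLY → ELM → TOR → NOR at 33 min.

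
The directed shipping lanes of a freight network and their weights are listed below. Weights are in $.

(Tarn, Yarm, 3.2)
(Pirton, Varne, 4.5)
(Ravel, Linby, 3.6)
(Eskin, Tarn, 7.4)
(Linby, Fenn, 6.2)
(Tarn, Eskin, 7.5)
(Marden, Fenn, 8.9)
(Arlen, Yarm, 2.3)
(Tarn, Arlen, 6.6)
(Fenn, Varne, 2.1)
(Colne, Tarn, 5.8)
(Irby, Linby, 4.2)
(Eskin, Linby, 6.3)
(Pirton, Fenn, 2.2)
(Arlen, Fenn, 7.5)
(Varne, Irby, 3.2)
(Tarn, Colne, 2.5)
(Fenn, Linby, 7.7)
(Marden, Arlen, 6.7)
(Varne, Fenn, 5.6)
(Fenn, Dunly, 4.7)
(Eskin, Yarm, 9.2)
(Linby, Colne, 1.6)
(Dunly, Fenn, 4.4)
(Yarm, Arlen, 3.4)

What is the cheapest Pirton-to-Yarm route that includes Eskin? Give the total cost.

Best Pirton to Eskin: Pirton → Fenn → Linby → Colne → Tarn → Eskin costing 24.8
Best Eskin to Yarm: Eskin → Yarm costing 9.2
Total via Eskin: 24.8 + 9.2 = $34.

$34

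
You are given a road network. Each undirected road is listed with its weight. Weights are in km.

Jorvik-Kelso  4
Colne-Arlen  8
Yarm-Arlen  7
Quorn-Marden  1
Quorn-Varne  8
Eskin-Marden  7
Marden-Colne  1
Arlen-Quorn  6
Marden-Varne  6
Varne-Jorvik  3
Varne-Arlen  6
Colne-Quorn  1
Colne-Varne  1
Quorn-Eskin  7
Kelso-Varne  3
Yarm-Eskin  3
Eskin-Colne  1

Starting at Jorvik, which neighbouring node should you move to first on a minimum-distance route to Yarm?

Candidate routes:
Jorvik–Kelso–Varne–Colne–Eskin–Yarm: 4+3+1+1+3 = 12
Jorvik–Varne–Colne–Eskin–Yarm: 3+1+1+3 = 8
Cheapest is Jorvik–Varne–Colne–Eskin–Yarm at 8 km.
So from Jorvik the first move is to Varne.

Varne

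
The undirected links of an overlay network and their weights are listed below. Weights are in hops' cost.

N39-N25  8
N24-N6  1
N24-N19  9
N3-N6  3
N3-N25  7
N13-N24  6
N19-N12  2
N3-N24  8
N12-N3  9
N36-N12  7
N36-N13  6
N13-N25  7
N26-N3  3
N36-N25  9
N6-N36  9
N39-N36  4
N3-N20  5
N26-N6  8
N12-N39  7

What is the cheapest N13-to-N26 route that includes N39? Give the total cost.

Shortest N13→N39: N13–N36–N39 = 10
Best N39 to N26: N39–N25–N3–N26 costing 18
Total via N39: 10 + 18 = 28 hops' cost.

28 hops' cost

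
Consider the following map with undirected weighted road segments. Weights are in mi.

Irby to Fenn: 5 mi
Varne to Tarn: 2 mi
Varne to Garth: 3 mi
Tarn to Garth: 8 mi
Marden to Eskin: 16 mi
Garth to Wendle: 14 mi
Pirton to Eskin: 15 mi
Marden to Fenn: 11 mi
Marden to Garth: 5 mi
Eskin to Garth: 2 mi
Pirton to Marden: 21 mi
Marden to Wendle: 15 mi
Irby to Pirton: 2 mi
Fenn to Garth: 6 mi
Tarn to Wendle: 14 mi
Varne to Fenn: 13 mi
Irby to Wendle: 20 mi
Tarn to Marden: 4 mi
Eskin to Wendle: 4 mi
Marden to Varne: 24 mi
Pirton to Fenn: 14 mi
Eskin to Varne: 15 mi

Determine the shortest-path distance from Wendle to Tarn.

11 mi

Settle nodes by increasing distance from Wendle:
Wendle: 0
Eskin: 4  (via Wendle)
Garth: 6  (via Eskin)
Varne: 9  (via Garth)
Tarn: 11  (via Varne)
Shortest route: Wendle–Eskin–Garth–Varne–Tarn = 11 mi.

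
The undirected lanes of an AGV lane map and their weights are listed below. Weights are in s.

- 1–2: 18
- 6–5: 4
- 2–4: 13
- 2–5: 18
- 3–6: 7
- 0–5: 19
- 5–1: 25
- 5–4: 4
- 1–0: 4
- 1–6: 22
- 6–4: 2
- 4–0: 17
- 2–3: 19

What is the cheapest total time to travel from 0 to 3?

Compare a few routes:
0 - 5 - 6 - 3: 19+4+7 = 30
0 - 4 - 6 - 3: 17+2+7 = 26
0 - 4 - 5 - 6 - 3: 17+4+4+7 = 32
0 - 5 - 4 - 6 - 3: 19+4+2+7 = 32
Cheapest is 0 - 4 - 6 - 3 at 26 s.

26 s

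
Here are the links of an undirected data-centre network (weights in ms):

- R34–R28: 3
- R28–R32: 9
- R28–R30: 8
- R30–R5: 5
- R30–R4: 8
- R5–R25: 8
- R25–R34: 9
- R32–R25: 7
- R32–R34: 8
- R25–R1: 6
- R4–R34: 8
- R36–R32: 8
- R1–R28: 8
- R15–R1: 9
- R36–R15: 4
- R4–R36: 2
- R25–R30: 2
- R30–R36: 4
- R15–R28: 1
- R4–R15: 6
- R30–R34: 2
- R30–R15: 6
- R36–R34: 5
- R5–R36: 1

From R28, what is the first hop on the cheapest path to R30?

R34

Candidate routes:
R28 - R15 - R30: 1+6 = 7
R28 - R30: 8 = 8
R28 - R34 - R30: 3+2 = 5
R28 - R15 - R36 - R30: 1+4+4 = 9
Cheapest is R28 - R34 - R30 at 5 ms.
So from R28 the first move is to R34.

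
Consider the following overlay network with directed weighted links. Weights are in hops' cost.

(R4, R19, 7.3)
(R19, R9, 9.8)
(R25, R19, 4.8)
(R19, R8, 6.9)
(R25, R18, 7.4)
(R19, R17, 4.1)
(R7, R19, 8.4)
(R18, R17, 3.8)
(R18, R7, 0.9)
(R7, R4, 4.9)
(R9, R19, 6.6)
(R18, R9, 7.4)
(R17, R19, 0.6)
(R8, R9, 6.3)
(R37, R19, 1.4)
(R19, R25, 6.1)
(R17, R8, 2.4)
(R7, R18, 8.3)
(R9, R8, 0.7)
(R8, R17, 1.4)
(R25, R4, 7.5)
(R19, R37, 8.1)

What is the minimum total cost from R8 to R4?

15.6 hops' cost

Shortest distances from R8:
R8: 0
R17: 1.4  (via R8)
R19: 2  (via R17)
R9: 6.3  (via R8)
R25: 8.1  (via R19)
R37: 10.1  (via R19)
R18: 15.5  (via R25)
R4: 15.6  (via R25)
Shortest route: R8 → R17 → R19 → R25 → R4 = 15.6 hops' cost.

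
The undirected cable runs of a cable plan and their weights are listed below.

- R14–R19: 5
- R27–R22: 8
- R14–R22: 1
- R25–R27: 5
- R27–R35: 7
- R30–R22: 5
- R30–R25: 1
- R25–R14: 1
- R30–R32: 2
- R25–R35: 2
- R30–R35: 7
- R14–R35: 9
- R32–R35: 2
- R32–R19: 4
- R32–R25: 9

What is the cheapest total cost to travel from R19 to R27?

Shortest distances from R19:
R19: 0
R32: 4  (via R19)
R14: 5  (via R19)
R35: 6  (via R32)
R30: 6  (via R32)
R25: 6  (via R14)
R22: 6  (via R14)
R27: 11  (via R25)
Shortest route: R19–R14–R25–R27 = 11.

11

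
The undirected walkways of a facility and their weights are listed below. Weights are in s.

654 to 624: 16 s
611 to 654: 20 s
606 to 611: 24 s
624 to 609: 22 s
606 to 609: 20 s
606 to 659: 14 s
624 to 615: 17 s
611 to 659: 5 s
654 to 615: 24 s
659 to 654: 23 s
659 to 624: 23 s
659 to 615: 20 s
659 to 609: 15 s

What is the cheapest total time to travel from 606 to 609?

Shortest distances from 606:
606: 0
659: 14  (via 606)
611: 19  (via 659)
609: 20  (via 606)
Shortest route: 606–609 = 20 s.

20 s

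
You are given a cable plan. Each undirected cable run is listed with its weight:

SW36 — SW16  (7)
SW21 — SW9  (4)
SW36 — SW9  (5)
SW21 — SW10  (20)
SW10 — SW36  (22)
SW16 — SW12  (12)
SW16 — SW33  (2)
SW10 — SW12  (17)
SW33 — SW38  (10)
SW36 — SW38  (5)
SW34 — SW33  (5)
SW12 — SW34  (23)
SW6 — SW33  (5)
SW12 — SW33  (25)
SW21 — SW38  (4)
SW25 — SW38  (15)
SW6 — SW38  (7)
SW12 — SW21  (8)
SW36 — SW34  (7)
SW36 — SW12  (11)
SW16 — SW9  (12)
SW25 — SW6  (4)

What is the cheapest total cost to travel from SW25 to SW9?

19

Candidate routes:
SW25 → SW6 → SW38 → SW36 → SW9: 4+7+5+5 = 21
SW25 → SW6 → SW38 → SW21 → SW9: 4+7+4+4 = 19
The minimum is 19 via SW25 → SW6 → SW38 → SW21 → SW9.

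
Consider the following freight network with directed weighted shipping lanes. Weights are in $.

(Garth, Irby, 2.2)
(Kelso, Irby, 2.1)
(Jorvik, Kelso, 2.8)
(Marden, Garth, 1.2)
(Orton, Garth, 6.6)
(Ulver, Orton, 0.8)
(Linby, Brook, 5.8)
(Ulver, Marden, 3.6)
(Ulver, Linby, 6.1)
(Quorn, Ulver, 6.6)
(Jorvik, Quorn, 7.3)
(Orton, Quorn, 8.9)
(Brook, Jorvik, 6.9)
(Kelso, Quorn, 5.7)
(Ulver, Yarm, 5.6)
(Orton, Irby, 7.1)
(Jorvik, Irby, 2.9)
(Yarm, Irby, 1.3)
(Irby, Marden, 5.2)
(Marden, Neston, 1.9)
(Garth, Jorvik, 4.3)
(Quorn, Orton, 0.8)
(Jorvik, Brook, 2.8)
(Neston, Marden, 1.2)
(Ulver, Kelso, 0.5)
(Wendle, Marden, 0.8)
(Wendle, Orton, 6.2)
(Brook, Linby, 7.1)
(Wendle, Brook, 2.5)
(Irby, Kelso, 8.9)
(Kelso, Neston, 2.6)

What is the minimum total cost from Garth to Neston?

Compare a few routes:
Garth–Jorvik–Kelso–Neston: 4.3+2.8+2.6 = 9.7
Garth–Irby–Marden–Neston: 2.2+5.2+1.9 = 9.3
Cheapest is Garth–Irby–Marden–Neston at $9.3.

$9.3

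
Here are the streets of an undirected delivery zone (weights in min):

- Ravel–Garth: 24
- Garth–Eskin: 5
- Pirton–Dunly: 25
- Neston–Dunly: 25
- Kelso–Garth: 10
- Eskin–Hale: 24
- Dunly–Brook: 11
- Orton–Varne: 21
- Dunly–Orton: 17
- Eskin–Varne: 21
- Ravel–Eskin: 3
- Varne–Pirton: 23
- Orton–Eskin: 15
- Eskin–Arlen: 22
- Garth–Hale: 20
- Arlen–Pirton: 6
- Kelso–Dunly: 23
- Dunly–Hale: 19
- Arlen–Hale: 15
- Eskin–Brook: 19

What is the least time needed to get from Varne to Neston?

Settle nodes by increasing distance from Varne:
Varne: 0
Eskin: 21  (via Varne)
Orton: 21  (via Varne)
Pirton: 23  (via Varne)
Ravel: 24  (via Eskin)
Garth: 26  (via Eskin)
Arlen: 29  (via Pirton)
Kelso: 36  (via Garth)
Dunly: 38  (via Orton)
Brook: 40  (via Eskin)
Hale: 44  (via Arlen)
Neston: 63  (via Dunly)
Shortest route: Varne → Orton → Dunly → Neston = 63 min.

63 min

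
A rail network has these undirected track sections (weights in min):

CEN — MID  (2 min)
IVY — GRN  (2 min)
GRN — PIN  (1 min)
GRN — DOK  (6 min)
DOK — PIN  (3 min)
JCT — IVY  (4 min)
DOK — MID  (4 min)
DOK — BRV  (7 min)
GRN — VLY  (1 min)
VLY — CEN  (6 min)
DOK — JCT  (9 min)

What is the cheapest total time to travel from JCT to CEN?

Enumerating some paths:
JCT - IVY - GRN - PIN - DOK - MID - CEN: 4+2+1+3+4+2 = 16
JCT - DOK - MID - CEN: 9+4+2 = 15
JCT - IVY - GRN - VLY - CEN: 4+2+1+6 = 13
Cheapest is JCT - IVY - GRN - VLY - CEN at 13 min.

13 min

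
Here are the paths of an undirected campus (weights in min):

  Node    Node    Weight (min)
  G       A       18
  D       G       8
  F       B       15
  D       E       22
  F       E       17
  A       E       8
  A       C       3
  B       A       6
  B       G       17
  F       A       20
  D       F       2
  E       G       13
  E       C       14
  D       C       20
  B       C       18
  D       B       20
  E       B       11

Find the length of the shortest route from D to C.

20 min

Settle nodes by increasing distance from D:
D: 0
F: 2  (via D)
G: 8  (via D)
B: 17  (via F)
E: 19  (via F)
C: 20  (via D)
Shortest route: D → C = 20 min.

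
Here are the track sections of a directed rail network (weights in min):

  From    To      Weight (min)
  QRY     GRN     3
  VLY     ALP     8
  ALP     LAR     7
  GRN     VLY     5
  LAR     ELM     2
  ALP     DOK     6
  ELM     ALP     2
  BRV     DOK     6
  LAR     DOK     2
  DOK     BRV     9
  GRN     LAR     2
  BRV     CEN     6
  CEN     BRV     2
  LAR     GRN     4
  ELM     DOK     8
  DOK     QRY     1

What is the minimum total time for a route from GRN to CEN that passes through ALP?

Shortest GRN→ALP: GRN → LAR → ELM → ALP = 6
Best ALP to CEN: ALP → DOK → BRV → CEN costing 21
Total via ALP: 6 + 21 = 27 min.

27 min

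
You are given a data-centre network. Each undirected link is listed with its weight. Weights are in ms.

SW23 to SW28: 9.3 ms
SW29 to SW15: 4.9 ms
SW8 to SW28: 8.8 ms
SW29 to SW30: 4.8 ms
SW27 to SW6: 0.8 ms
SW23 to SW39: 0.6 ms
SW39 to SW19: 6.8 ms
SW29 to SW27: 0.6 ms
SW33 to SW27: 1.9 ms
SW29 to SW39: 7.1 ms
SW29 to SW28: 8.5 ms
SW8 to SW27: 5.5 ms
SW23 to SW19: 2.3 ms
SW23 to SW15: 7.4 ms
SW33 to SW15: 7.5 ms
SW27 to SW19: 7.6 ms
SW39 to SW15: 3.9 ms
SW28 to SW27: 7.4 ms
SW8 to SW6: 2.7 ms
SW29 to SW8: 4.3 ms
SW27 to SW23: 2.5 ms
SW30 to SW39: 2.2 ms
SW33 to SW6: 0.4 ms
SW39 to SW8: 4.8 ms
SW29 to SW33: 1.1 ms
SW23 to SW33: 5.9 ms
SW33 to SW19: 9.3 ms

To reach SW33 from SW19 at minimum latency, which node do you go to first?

Candidate routes:
SW19 - SW23 - SW27 - SW33: 2.3+2.5+1.9 = 6.7
SW19 - SW23 - SW27 - SW6 - SW33: 2.3+2.5+0.8+0.4 = 6
SW19 - SW23 - SW27 - SW29 - SW33: 2.3+2.5+0.6+1.1 = 6.5
Cheapest is SW19 - SW23 - SW27 - SW6 - SW33 at 6 ms.
So from SW19 the first move is to SW23.

SW23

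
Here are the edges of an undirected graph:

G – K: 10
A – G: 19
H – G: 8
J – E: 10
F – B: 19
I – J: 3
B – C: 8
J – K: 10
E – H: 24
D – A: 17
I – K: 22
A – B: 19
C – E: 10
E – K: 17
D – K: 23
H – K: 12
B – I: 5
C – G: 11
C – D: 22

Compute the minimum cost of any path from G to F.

38

Candidate routes:
G - K - J - I - B - F: 10+10+3+5+19 = 47
G - C - B - F: 11+8+19 = 38
G - K - I - B - F: 10+22+5+19 = 56
The minimum is 38 via G - C - B - F.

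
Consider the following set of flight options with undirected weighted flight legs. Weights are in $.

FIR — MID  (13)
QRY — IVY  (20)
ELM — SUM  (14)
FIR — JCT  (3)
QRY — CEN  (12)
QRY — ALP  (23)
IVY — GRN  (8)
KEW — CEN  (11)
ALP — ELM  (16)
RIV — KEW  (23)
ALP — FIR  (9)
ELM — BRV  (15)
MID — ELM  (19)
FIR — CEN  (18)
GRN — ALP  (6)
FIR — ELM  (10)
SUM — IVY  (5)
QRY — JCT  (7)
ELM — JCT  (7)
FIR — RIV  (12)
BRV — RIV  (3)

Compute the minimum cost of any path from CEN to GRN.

Candidate routes:
CEN–QRY–JCT–FIR–ALP–GRN: 12+7+3+9+6 = 37
CEN–FIR–ALP–GRN: 18+9+6 = 33
The minimum is $33 via CEN–FIR–ALP–GRN.

$33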